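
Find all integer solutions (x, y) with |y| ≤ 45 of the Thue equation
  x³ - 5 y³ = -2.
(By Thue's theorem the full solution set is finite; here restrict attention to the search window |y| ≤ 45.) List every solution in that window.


The equation is x³ - 5y³ = -2. For fixed y, x³ = 5·y³ − 2, so a solution requires the RHS to be a perfect cube.
Strategy: iterate y from -45 to 45, compute RHS = 5·y³ − 2, and check whether it is a (positive or negative) perfect cube.
Check small values of y:
  y = 0: RHS = -2 is not a perfect cube.
  y = 1: RHS = 3 is not a perfect cube.
  y = -1: RHS = -7 is not a perfect cube.
  y = 2: RHS = 38 is not a perfect cube.
  y = -2: RHS = -42 is not a perfect cube.
  y = 3: RHS = 133 is not a perfect cube.
  y = -3: RHS = -137 is not a perfect cube.
Continuing the search up to |y| = 45 finds no solutions either.
No (x, y) in the scanned range satisfies the equation.

No integer solutions with |y| ≤ 45.


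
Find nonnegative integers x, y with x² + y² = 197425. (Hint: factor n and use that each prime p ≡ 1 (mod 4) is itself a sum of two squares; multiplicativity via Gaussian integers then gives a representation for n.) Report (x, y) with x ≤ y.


Step 1: Factor n = 197425 = 5^2 · 53 · 149.
Step 2: Check the mod-4 condition on each prime factor: 5 ≡ 1 (mod 4), exponent 2; 53 ≡ 1 (mod 4), exponent 1; 149 ≡ 1 (mod 4), exponent 1.
All primes ≡ 3 (mod 4) appear to even exponent (or don't appear), so by the two-squares theorem n IS expressible as a sum of two squares.
Step 3: Build a representation. Group n = k² · m with k = 5 and m = 53 · 149 = 7897 (a product of primes ≡ 1 (mod 4)); a representation of m scales to one of n via (k·x)² + (k·y)² = k²(x² + y²). Each prime p ≡ 1 (mod 4) is itself a sum of two squares; find a² by testing p − a² for a perfect square:
  53: 53 − 1² = 52, 53 − 2² = 49 = 7² ⇒ 53 = 2² + 7².
  149: 149 − 1² = 148, 149 − 2² = 145, 149 − 3² = 140, 149 − 4² = 133, 149 − 5² = 124, 149 − 6² = 113, 149 − 7² = 100 = 10² ⇒ 149 = 7² + 10².
  Combine using the Brahmagupta–Fibonacci identity (a² + b²)(c² + d²) = (ac − bd)² + (ad + bc)² = (ac + bd)² + (ad − bc)²:
  53 · 149 = 7897: from (2² + 7²)(7² + 10²), take (2·7 − 7·10, 2·10 + 7·7) = (14 − 70, 20 + 49) = (-56, 69); dropping signs (only squares matter) gives (56, 69); check 56² + 69² = 3136 + 4761 = 7897 ✓.
  Scale by k = 5: (5·56, 5·69) = (280, 345).
Step 4: Order so x ≤ y and verify: 280² + 345² = 78400 + 119025 = 197425 = n. ✓

n = 197425 = 280² + 345² (one valid representation with x ≤ y).


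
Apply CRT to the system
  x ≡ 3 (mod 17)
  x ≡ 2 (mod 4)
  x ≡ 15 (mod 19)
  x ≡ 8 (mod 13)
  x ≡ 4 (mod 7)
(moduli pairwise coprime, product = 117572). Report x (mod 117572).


Product of moduli M = 17 · 4 · 19 · 13 · 7 = 117572.
Merge one congruence at a time:
  Start: x ≡ 3 (mod 17).
  Combine with x ≡ 2 (mod 4); new modulus lcm = 68.
    Write x = 3 + 17·t and substitute into x ≡ 2 (mod 4): 17·t ≡ 2 − 3 = -1 (mod 4).
    Reduce coefficients mod 4: 1·t ≡ 3 (mod 4).
    So t ≡ 3 (mod 4).
    Then x = 3 + 17·3 = 54, valid modulo lcm(17, 4) = 68: x ≡ 54 (mod 68).
  Combine with x ≡ 15 (mod 19); new modulus lcm = 1292.
    Write x = 54 + 68·t and substitute into x ≡ 15 (mod 19): 68·t ≡ 15 − 54 = -39 (mod 19).
    Reduce coefficients mod 19: 11·t ≡ 18 (mod 19).
    The inverse of 11 mod 19 is 7 (since 11·7 = 77 = 4·19 + 1), so t ≡ 7·18 = 126 ≡ 12 (mod 19).
    Then x = 54 + 68·12 = 870, valid modulo lcm(68, 19) = 1292: x ≡ 870 (mod 1292).
  Combine with x ≡ 8 (mod 13); new modulus lcm = 16796.
    Write x = 870 + 1292·t and substitute into x ≡ 8 (mod 13): 1292·t ≡ 8 − 870 = -862 (mod 13).
    Reduce coefficients mod 13: 5·t ≡ 9 (mod 13).
    The inverse of 5 mod 13 is 8 (since 5·8 = 40 = 3·13 + 1), so t ≡ 8·9 = 72 ≡ 7 (mod 13).
    Then x = 870 + 1292·7 = 9914, valid modulo lcm(1292, 13) = 16796: x ≡ 9914 (mod 16796).
  Combine with x ≡ 4 (mod 7); new modulus lcm = 117572.
    Write x = 9914 + 16796·t and substitute into x ≡ 4 (mod 7): 16796·t ≡ 4 − 9914 = -9910 (mod 7).
    Reduce coefficients mod 7: 3·t ≡ 2 (mod 7).
    The inverse of 3 mod 7 is 5 (since 3·5 = 15 = 2·7 + 1), so t ≡ 5·2 = 10 ≡ 3 (mod 7).
    Then x = 9914 + 16796·3 = 60302, valid modulo lcm(16796, 7) = 117572: x ≡ 60302 (mod 117572).
Verify against each original: 60302 mod 17 = 3, 60302 mod 4 = 2, 60302 mod 19 = 15, 60302 mod 13 = 8, 60302 mod 7 = 4.

x ≡ 60302 (mod 117572).


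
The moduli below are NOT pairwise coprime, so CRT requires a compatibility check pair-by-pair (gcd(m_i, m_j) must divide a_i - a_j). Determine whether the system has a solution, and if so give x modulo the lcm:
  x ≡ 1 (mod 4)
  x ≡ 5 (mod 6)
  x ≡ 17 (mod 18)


Moduli 4, 6, 18 are not pairwise coprime, so CRT works modulo lcm(m_i) when all pairwise compatibility conditions hold.
Pairwise compatibility: gcd(m_i, m_j) must divide a_i - a_j for every pair.
Merge one congruence at a time:
  Start: x ≡ 1 (mod 4).
  Combine with x ≡ 5 (mod 6): gcd(4, 6) = 2; 5 - 1 = 4, which IS divisible by 2, so compatible.
    Write x = 1 + 4·t and substitute into x ≡ 5 (mod 6): 4·t ≡ 5 − 1 = 4 (mod 6).
    Divide the congruence (and modulus) by g = 2: 2·t ≡ 2 (mod 3).
    The inverse of 2 mod 3 is 2 (since 2·2 = 4 = 1·3 + 1), so t ≡ 2·2 = 4 ≡ 1 (mod 3).
    Then x = 1 + 4·1 = 5, valid modulo lcm(4, 6) = 12: x ≡ 5 (mod 12).
  Combine with x ≡ 17 (mod 18): gcd(12, 18) = 6; 17 - 5 = 12, which IS divisible by 6, so compatible.
    Write x = 5 + 12·t and substitute into x ≡ 17 (mod 18): 12·t ≡ 17 − 5 = 12 (mod 18).
    Divide the congruence (and modulus) by g = 6: 2·t ≡ 2 (mod 3).
    The inverse of 2 mod 3 is 2 (since 2·2 = 4 = 1·3 + 1), so t ≡ 2·2 = 4 ≡ 1 (mod 3).
    Then x = 5 + 12·1 = 17, valid modulo lcm(12, 18) = 36: x ≡ 17 (mod 36).
Verify: 17 mod 4 = 1, 17 mod 6 = 5, 17 mod 18 = 17.

x ≡ 17 (mod 36).


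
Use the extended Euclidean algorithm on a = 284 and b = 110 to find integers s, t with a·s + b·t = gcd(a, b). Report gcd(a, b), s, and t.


Euclidean algorithm on (284, 110) — divide until remainder is 0:
  284 = 2 · 110 + 64
  110 = 1 · 64 + 46
  64 = 1 · 46 + 18
  46 = 2 · 18 + 10
  18 = 1 · 10 + 8
  10 = 1 · 8 + 2
  8 = 4 · 2 + 0
gcd(284, 110) = 2.
Track Bezout coefficients alongside the remainders: start with r₀ = 284 = a·1 + b·0 (s = 1, t = 0) and r₁ = 110 = a·0 + b·1 (s = 0, t = 1); each new remainder r_{k+1} = r_{k-1} − q_k·r_k inherits s_{k+1} = s_{k-1} − q_k·s_k, t_{k+1} = t_{k-1} − q_k·t_k, so r_k = a·s_k + b·t_k at every step:
  q = 2: r = 64, s = 1 − 2·0 = 1, t = 0 − 2·1 = -2  (check: 284·1 + 110·(-2) = 64)
  q = 1: r = 46, s = 0 − 1·1 = -1, t = 1 − 1·(-2) = 3  (check: 284·(-1) + 110·3 = 46)
  q = 1: r = 18, s = 1 − 1·(-1) = 2, t = -2 − 1·3 = -5  (check: 284·2 + 110·(-5) = 18)
  q = 2: r = 10, s = -1 − 2·2 = -5, t = 3 − 2·(-5) = 13  (check: 284·(-5) + 110·13 = 10)
  q = 1: r = 8, s = 2 − 1·(-5) = 7, t = -5 − 1·13 = -18  (check: 284·7 + 110·(-18) = 8)
  q = 1: r = 2, s = -5 − 1·7 = -12, t = 13 − 1·(-18) = 31  (check: 284·(-12) + 110·31 = 2)
The row with r = 2 (the gcd) gives the Bezout coefficients s = -12, t = 31.
Result: 284 · (-12) + 110 · (31) = 2.

gcd(284, 110) = 2; s = -12, t = 31 (check: 284·(-12) + 110·31 = 2).


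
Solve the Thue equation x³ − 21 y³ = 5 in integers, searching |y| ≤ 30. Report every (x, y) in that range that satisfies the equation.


The equation is x³ - 21y³ = 5. For fixed y, x³ = 21·y³ + 5, so a solution requires the RHS to be a perfect cube.
Strategy: iterate y from -30 to 30, compute RHS = 21·y³ + 5, and check whether it is a (positive or negative) perfect cube.
Check small values of y:
  y = 0: RHS = 5 is not a perfect cube.
  y = 1: RHS = 26 is not a perfect cube.
  y = -1: RHS = -16 is not a perfect cube.
  y = 2: RHS = 173 is not a perfect cube.
  y = -2: RHS = -163 is not a perfect cube.
  y = 3: RHS = 572 is not a perfect cube.
  y = -3: RHS = -562 is not a perfect cube.
Continuing the search up to |y| = 30 finds no solutions either.
No (x, y) in the scanned range satisfies the equation.

No integer solutions with |y| ≤ 30.


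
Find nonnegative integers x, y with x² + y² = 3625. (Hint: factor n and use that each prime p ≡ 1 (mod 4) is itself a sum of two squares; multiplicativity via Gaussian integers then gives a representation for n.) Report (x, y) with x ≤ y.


Step 1: Factor n = 3625 = 5^3 · 29.
Step 2: Check the mod-4 condition on each prime factor: 5 ≡ 1 (mod 4), exponent 3; 29 ≡ 1 (mod 4), exponent 1.
All primes ≡ 3 (mod 4) appear to even exponent (or don't appear), so by the two-squares theorem n IS expressible as a sum of two squares.
Step 3: Build a representation. Group n = k² · m with k = 5 and m = 5 · 29 = 145 (a product of primes ≡ 1 (mod 4)); a representation of m scales to one of n via (k·x)² + (k·y)² = k²(x² + y²). Each prime p ≡ 1 (mod 4) is itself a sum of two squares; find a² by testing p − a² for a perfect square:
  5: 5 − 1² = 4 = 2² ⇒ 5 = 1² + 2².
  29: 29 − 1² = 28, 29 − 2² = 25 = 5² ⇒ 29 = 2² + 5².
  Combine using the Brahmagupta–Fibonacci identity (a² + b²)(c² + d²) = (ac − bd)² + (ad + bc)² = (ac + bd)² + (ad − bc)²:
  5 · 29 = 145: from (1² + 2²)(2² + 5²), take (1·2 − 2·5, 1·5 + 2·2) = (2 − 10, 5 + 4) = (-8, 9); dropping signs (only squares matter) gives (8, 9); check 8² + 9² = 64 + 81 = 145 ✓.
  Scale by k = 5: (5·8, 5·9) = (40, 45).
Step 4: Order so x ≤ y and verify: 40² + 45² = 1600 + 2025 = 3625 = n. ✓

n = 3625 = 40² + 45² (one valid representation with x ≤ y).


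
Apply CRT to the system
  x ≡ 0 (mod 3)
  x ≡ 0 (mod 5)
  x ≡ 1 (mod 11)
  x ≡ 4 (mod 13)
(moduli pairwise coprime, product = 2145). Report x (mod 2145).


Product of moduli M = 3 · 5 · 11 · 13 = 2145.
Merge one congruence at a time:
  Start: x ≡ 0 (mod 3).
  Combine with x ≡ 0 (mod 5); new modulus lcm = 15.
    Write x = 0 + 3·t and substitute into x ≡ 0 (mod 5): 3·t ≡ 0 − 0 = 0 (mod 5).
    The inverse of 3 mod 5 is 2 (since 3·2 = 6 = 1·5 + 1), so t ≡ 2·0 = 0 ≡ 0 (mod 5).
    Then x = 0 + 3·0 = 0, valid modulo lcm(3, 5) = 15: x ≡ 0 (mod 15).
  Combine with x ≡ 1 (mod 11); new modulus lcm = 165.
    Write x = 0 + 15·t and substitute into x ≡ 1 (mod 11): 15·t ≡ 1 − 0 = 1 (mod 11).
    Reduce coefficients mod 11: 4·t ≡ 1 (mod 11).
    The inverse of 4 mod 11 is 3 (since 4·3 = 12 = 1·11 + 1), so t ≡ 3·1 = 3 ≡ 3 (mod 11).
    Then x = 0 + 15·3 = 45, valid modulo lcm(15, 11) = 165: x ≡ 45 (mod 165).
  Combine with x ≡ 4 (mod 13); new modulus lcm = 2145.
    Write x = 45 + 165·t and substitute into x ≡ 4 (mod 13): 165·t ≡ 4 − 45 = -41 (mod 13).
    Reduce coefficients mod 13: 9·t ≡ 11 (mod 13).
    The inverse of 9 mod 13 is 3 (since 9·3 = 27 = 2·13 + 1), so t ≡ 3·11 = 33 ≡ 7 (mod 13).
    Then x = 45 + 165·7 = 1200, valid modulo lcm(165, 13) = 2145: x ≡ 1200 (mod 2145).
Verify against each original: 1200 mod 3 = 0, 1200 mod 5 = 0, 1200 mod 11 = 1, 1200 mod 13 = 4.

x ≡ 1200 (mod 2145).


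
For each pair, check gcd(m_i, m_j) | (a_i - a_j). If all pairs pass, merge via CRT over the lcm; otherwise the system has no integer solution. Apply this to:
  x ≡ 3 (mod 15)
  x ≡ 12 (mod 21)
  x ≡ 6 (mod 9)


Moduli 15, 21, 9 are not pairwise coprime, so CRT works modulo lcm(m_i) when all pairwise compatibility conditions hold.
Pairwise compatibility: gcd(m_i, m_j) must divide a_i - a_j for every pair.
Merge one congruence at a time:
  Start: x ≡ 3 (mod 15).
  Combine with x ≡ 12 (mod 21): gcd(15, 21) = 3; 12 - 3 = 9, which IS divisible by 3, so compatible.
    Write x = 3 + 15·t and substitute into x ≡ 12 (mod 21): 15·t ≡ 12 − 3 = 9 (mod 21).
    Divide the congruence (and modulus) by g = 3: 5·t ≡ 3 (mod 7).
    The inverse of 5 mod 7 is 3 (since 5·3 = 15 = 2·7 + 1), so t ≡ 3·3 = 9 ≡ 2 (mod 7).
    Then x = 3 + 15·2 = 33, valid modulo lcm(15, 21) = 105: x ≡ 33 (mod 105).
  Combine with x ≡ 6 (mod 9): gcd(105, 9) = 3; 6 - 33 = -27, which IS divisible by 3, so compatible.
    Write x = 33 + 105·t and substitute into x ≡ 6 (mod 9): 105·t ≡ 6 − 33 = -27 (mod 9).
    Divide the congruence (and modulus) by g = 3: 35·t ≡ -9 (mod 3).
    Reduce coefficients mod 3: 2·t ≡ 0 (mod 3).
    The inverse of 2 mod 3 is 2 (since 2·2 = 4 = 1·3 + 1), so t ≡ 2·0 = 0 ≡ 0 (mod 3).
    Then x = 33 + 105·0 = 33, valid modulo lcm(105, 9) = 315: x ≡ 33 (mod 315).
Verify: 33 mod 15 = 3, 33 mod 21 = 12, 33 mod 9 = 6.

x ≡ 33 (mod 315).


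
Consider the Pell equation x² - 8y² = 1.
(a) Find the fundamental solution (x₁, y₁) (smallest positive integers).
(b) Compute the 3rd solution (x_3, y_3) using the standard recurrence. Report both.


Step 1: Find the fundamental solution (x₁, y₁) of x² - 8y² = 1.
  Expand √8 as a continued fraction. a₀ = ⌊√8⌋ = 2; iterate m_{k+1} = d_k·a_k − m_k, d_{k+1} = (8 − m_{k+1}²)/d_k, a_{k+1} = ⌊(a₀ + m_{k+1})/d_{k+1}⌋ (starting m₀ = 0, d₀ = 1), with convergents p_k = a_k·p_{k-1} + p_{k-2}, q_k = a_k·q_{k-1} + q_{k-2} (p₋₁ = 1, q₋₁ = 0):
  k = 0: a₀ = 2; p₀/q₀ = 2/1; p₀² − 8·q₀² = 4 − 8 = -4.
  k = 1: m = 2, d = 4, a = ⌊(2 + 2)/4⌋ = 1; p/q = (1·2 + 1)/(1·1 + 0) = 3/1; p² − 8·q² = 9 − 8 = 1.
  The first convergent with p² − 8·q² = 1 gives the fundamental solution (x₁, y₁) = (3, 1).
Step 2: Apply the recurrence (x_{n+1}, y_{n+1}) = (x₁x_n + 8y₁y_n, x₁y_n + y₁x_n) repeatedly.
  From (x_1, y_1) = (3, 1): x_2 = 3·3 + 8·1·1 = 17; y_2 = 3·1 + 1·3 = 6.
  From (x_2, y_2) = (17, 6): x_3 = 3·17 + 8·1·6 = 99; y_3 = 3·6 + 1·17 = 35.
Step 3: Verify x_3² - 8·y_3² = 9801 - 9800 = 1 (should be 1). ✓

(x_1, y_1) = (3, 1); (x_3, y_3) = (99, 35).


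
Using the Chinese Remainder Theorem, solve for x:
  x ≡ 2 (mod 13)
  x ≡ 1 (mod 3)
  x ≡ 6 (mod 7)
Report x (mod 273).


Moduli 13, 3, 7 are pairwise coprime; by CRT there is a unique solution modulo M = 13 · 3 · 7 = 273.
Solve pairwise, accumulating the modulus:
  Start with x ≡ 2 (mod 13).
  Combine with x ≡ 1 (mod 3): since gcd(13, 3) = 1, we get a unique residue mod 39.
    Write x = 2 + 13·t and substitute into x ≡ 1 (mod 3): 13·t ≡ 1 − 2 = -1 (mod 3).
    Reduce coefficients mod 3: 1·t ≡ 2 (mod 3).
    So t ≡ 2 (mod 3).
    Then x = 2 + 13·2 = 28, valid modulo lcm(13, 3) = 39: x ≡ 28 (mod 39).
  Combine with x ≡ 6 (mod 7): since gcd(39, 7) = 1, we get a unique residue mod 273.
    Write x = 28 + 39·t and substitute into x ≡ 6 (mod 7): 39·t ≡ 6 − 28 = -22 (mod 7).
    Reduce coefficients mod 7: 4·t ≡ 6 (mod 7).
    The inverse of 4 mod 7 is 2 (since 4·2 = 8 = 1·7 + 1), so t ≡ 2·6 = 12 ≡ 5 (mod 7).
    Then x = 28 + 39·5 = 223, valid modulo lcm(39, 7) = 273: x ≡ 223 (mod 273).
Verify: 223 mod 13 = 2 ✓, 223 mod 3 = 1 ✓, 223 mod 7 = 6 ✓.

x ≡ 223 (mod 273).


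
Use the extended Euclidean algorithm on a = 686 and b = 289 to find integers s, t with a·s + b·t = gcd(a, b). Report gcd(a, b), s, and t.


Euclidean algorithm on (686, 289) — divide until remainder is 0:
  686 = 2 · 289 + 108
  289 = 2 · 108 + 73
  108 = 1 · 73 + 35
  73 = 2 · 35 + 3
  35 = 11 · 3 + 2
  3 = 1 · 2 + 1
  2 = 2 · 1 + 0
gcd(686, 289) = 1.
Track Bezout coefficients alongside the remainders: start with r₀ = 686 = a·1 + b·0 (s = 1, t = 0) and r₁ = 289 = a·0 + b·1 (s = 0, t = 1); each new remainder r_{k+1} = r_{k-1} − q_k·r_k inherits s_{k+1} = s_{k-1} − q_k·s_k, t_{k+1} = t_{k-1} − q_k·t_k, so r_k = a·s_k + b·t_k at every step:
  q = 2: r = 108, s = 1 − 2·0 = 1, t = 0 − 2·1 = -2  (check: 686·1 + 289·(-2) = 108)
  q = 2: r = 73, s = 0 − 2·1 = -2, t = 1 − 2·(-2) = 5  (check: 686·(-2) + 289·5 = 73)
  q = 1: r = 35, s = 1 − 1·(-2) = 3, t = -2 − 1·5 = -7  (check: 686·3 + 289·(-7) = 35)
  q = 2: r = 3, s = -2 − 2·3 = -8, t = 5 − 2·(-7) = 19  (check: 686·(-8) + 289·19 = 3)
  q = 11: r = 2, s = 3 − 11·(-8) = 91, t = -7 − 11·19 = -216  (check: 686·91 + 289·(-216) = 2)
  q = 1: r = 1, s = -8 − 1·91 = -99, t = 19 − 1·(-216) = 235  (check: 686·(-99) + 289·235 = 1)
The row with r = 1 (the gcd) gives the Bezout coefficients s = -99, t = 235.
Result: 686 · (-99) + 289 · (235) = 1.

gcd(686, 289) = 1; s = -99, t = 235 (check: 686·(-99) + 289·235 = 1).


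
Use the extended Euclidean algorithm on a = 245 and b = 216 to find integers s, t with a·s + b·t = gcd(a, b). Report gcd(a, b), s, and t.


Euclidean algorithm on (245, 216) — divide until remainder is 0:
  245 = 1 · 216 + 29
  216 = 7 · 29 + 13
  29 = 2 · 13 + 3
  13 = 4 · 3 + 1
  3 = 3 · 1 + 0
gcd(245, 216) = 1.
Track Bezout coefficients alongside the remainders: start with r₀ = 245 = a·1 + b·0 (s = 1, t = 0) and r₁ = 216 = a·0 + b·1 (s = 0, t = 1); each new remainder r_{k+1} = r_{k-1} − q_k·r_k inherits s_{k+1} = s_{k-1} − q_k·s_k, t_{k+1} = t_{k-1} − q_k·t_k, so r_k = a·s_k + b·t_k at every step:
  q = 1: r = 29, s = 1 − 1·0 = 1, t = 0 − 1·1 = -1  (check: 245·1 + 216·(-1) = 29)
  q = 7: r = 13, s = 0 − 7·1 = -7, t = 1 − 7·(-1) = 8  (check: 245·(-7) + 216·8 = 13)
  q = 2: r = 3, s = 1 − 2·(-7) = 15, t = -1 − 2·8 = -17  (check: 245·15 + 216·(-17) = 3)
  q = 4: r = 1, s = -7 − 4·15 = -67, t = 8 − 4·(-17) = 76  (check: 245·(-67) + 216·76 = 1)
The row with r = 1 (the gcd) gives the Bezout coefficients s = -67, t = 76.
Result: 245 · (-67) + 216 · (76) = 1.

gcd(245, 216) = 1; s = -67, t = 76 (check: 245·(-67) + 216·76 = 1).


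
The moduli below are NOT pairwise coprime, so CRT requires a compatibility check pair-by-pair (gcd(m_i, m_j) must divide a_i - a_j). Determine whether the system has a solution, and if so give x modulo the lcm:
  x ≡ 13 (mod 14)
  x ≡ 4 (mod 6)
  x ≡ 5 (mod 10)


Moduli 14, 6, 10 are not pairwise coprime, so CRT works modulo lcm(m_i) when all pairwise compatibility conditions hold.
Pairwise compatibility: gcd(m_i, m_j) must divide a_i - a_j for every pair.
Merge one congruence at a time:
  Start: x ≡ 13 (mod 14).
  Combine with x ≡ 4 (mod 6): gcd(14, 6) = 2, and 4 - 13 = -9 is NOT divisible by 2.
    ⇒ system is inconsistent (no integer solution).

No solution (the system is inconsistent).


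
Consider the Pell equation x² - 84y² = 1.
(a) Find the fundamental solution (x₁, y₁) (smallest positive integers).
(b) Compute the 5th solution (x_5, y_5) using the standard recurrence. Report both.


Step 1: Find the fundamental solution (x₁, y₁) of x² - 84y² = 1.
  Expand √84 as a continued fraction. a₀ = ⌊√84⌋ = 9; iterate m_{k+1} = d_k·a_k − m_k, d_{k+1} = (84 − m_{k+1}²)/d_k, a_{k+1} = ⌊(a₀ + m_{k+1})/d_{k+1}⌋ (starting m₀ = 0, d₀ = 1), with convergents p_k = a_k·p_{k-1} + p_{k-2}, q_k = a_k·q_{k-1} + q_{k-2} (p₋₁ = 1, q₋₁ = 0):
  k = 0: a₀ = 9; p₀/q₀ = 9/1; p₀² − 84·q₀² = 81 − 84 = -3.
  k = 1: m = 9, d = 3, a = ⌊(9 + 9)/3⌋ = 6; p/q = (6·9 + 1)/(6·1 + 0) = 55/6; p² − 84·q² = 3025 − 3024 = 1.
  The first convergent with p² − 84·q² = 1 gives the fundamental solution (x₁, y₁) = (55, 6).
Step 2: Apply the recurrence (x_{n+1}, y_{n+1}) = (x₁x_n + 84y₁y_n, x₁y_n + y₁x_n) repeatedly.
  From (x_1, y_1) = (55, 6): x_2 = 55·55 + 84·6·6 = 6049; y_2 = 55·6 + 6·55 = 660.
  From (x_2, y_2) = (6049, 660): x_3 = 55·6049 + 84·6·660 = 665335; y_3 = 55·660 + 6·6049 = 72594.
  From (x_3, y_3) = (665335, 72594): x_4 = 55·665335 + 84·6·72594 = 73180801; y_4 = 55·72594 + 6·665335 = 7984680.
  From (x_4, y_4) = (73180801, 7984680): x_5 = 55·73180801 + 84·6·7984680 = 8049222775; y_5 = 55·7984680 + 6·73180801 = 878242206.
Step 3: Verify x_5² - 84·y_5² = 64789987281578700625 - 64789987281578700624 = 1 (should be 1). ✓

(x_1, y_1) = (55, 6); (x_5, y_5) = (8049222775, 878242206).


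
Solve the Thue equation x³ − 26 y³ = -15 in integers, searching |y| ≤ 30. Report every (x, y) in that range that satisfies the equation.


The equation is x³ - 26y³ = -15. For fixed y, x³ = 26·y³ − 15, so a solution requires the RHS to be a perfect cube.
Strategy: iterate y from -30 to 30, compute RHS = 26·y³ − 15, and check whether it is a (positive or negative) perfect cube.
Check small values of y:
  y = 0: RHS = -15 is not a perfect cube.
  y = 1: RHS = 11 is not a perfect cube.
  y = -1: RHS = -41 is not a perfect cube.
  y = 2: RHS = 193 is not a perfect cube.
  y = -2: RHS = -223 is not a perfect cube.
  y = 3: RHS = 687 is not a perfect cube.
  y = -3: RHS = -717 is not a perfect cube.
Continuing the search up to |y| = 30 finds no solutions either.
No (x, y) in the scanned range satisfies the equation.

No integer solutions with |y| ≤ 30.


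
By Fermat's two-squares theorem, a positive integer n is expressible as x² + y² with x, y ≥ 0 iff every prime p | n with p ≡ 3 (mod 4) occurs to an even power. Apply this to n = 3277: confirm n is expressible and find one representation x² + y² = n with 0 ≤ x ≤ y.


Step 1: Factor n = 3277 = 29 · 113.
Step 2: Check the mod-4 condition on each prime factor: 29 ≡ 1 (mod 4), exponent 1; 113 ≡ 1 (mod 4), exponent 1.
All primes ≡ 3 (mod 4) appear to even exponent (or don't appear), so by the two-squares theorem n IS expressible as a sum of two squares.
Step 3: Build a representation. Here n = 29 · 113 is a product of primes ≡ 1 (mod 4). Each prime p ≡ 1 (mod 4) is itself a sum of two squares; find a² by testing p − a² for a perfect square:
  29: 29 − 1² = 28, 29 − 2² = 25 = 5² ⇒ 29 = 2² + 5².
  113: 113 − 1² = 112, 113 − 2² = 109, 113 − 3² = 104, 113 − 4² = 97, 113 − 5² = 88, 113 − 6² = 77, 113 − 7² = 64 = 8² ⇒ 113 = 7² + 8².
  Combine using the Brahmagupta–Fibonacci identity (a² + b²)(c² + d²) = (ac − bd)² + (ad + bc)² = (ac + bd)² + (ad − bc)²:
  29 · 113 = 3277: from (2² + 5²)(7² + 8²), take (2·7 − 5·8, 2·8 + 5·7) = (14 − 40, 16 + 35) = (-26, 51); dropping signs (only squares matter) gives (26, 51); check 26² + 51² = 676 + 2601 = 3277 ✓.
Step 4: Order so x ≤ y and verify: 26² + 51² = 676 + 2601 = 3277 = n. ✓

n = 3277 = 26² + 51² (one valid representation with x ≤ y).


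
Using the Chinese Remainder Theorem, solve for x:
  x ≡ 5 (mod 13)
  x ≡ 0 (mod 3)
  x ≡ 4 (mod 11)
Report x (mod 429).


Moduli 13, 3, 11 are pairwise coprime; by CRT there is a unique solution modulo M = 13 · 3 · 11 = 429.
Solve pairwise, accumulating the modulus:
  Start with x ≡ 5 (mod 13).
  Combine with x ≡ 0 (mod 3): since gcd(13, 3) = 1, we get a unique residue mod 39.
    Write x = 5 + 13·t and substitute into x ≡ 0 (mod 3): 13·t ≡ 0 − 5 = -5 (mod 3).
    Reduce coefficients mod 3: 1·t ≡ 1 (mod 3).
    So t ≡ 1 (mod 3).
    Then x = 5 + 13·1 = 18, valid modulo lcm(13, 3) = 39: x ≡ 18 (mod 39).
  Combine with x ≡ 4 (mod 11): since gcd(39, 11) = 1, we get a unique residue mod 429.
    Write x = 18 + 39·t and substitute into x ≡ 4 (mod 11): 39·t ≡ 4 − 18 = -14 (mod 11).
    Reduce coefficients mod 11: 6·t ≡ 8 (mod 11).
    The inverse of 6 mod 11 is 2 (since 6·2 = 12 = 1·11 + 1), so t ≡ 2·8 = 16 ≡ 5 (mod 11).
    Then x = 18 + 39·5 = 213, valid modulo lcm(39, 11) = 429: x ≡ 213 (mod 429).
Verify: 213 mod 13 = 5 ✓, 213 mod 3 = 0 ✓, 213 mod 11 = 4 ✓.

x ≡ 213 (mod 429).


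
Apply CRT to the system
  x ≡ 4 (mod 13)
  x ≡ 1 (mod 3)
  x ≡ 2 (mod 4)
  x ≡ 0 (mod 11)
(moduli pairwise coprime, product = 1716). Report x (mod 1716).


Product of moduli M = 13 · 3 · 4 · 11 = 1716.
Merge one congruence at a time:
  Start: x ≡ 4 (mod 13).
  Combine with x ≡ 1 (mod 3); new modulus lcm = 39.
    Write x = 4 + 13·t and substitute into x ≡ 1 (mod 3): 13·t ≡ 1 − 4 = -3 (mod 3).
    Reduce coefficients mod 3: 1·t ≡ 0 (mod 3).
    So t ≡ 0 (mod 3).
    Then x = 4 + 13·0 = 4, valid modulo lcm(13, 3) = 39: x ≡ 4 (mod 39).
  Combine with x ≡ 2 (mod 4); new modulus lcm = 156.
    Write x = 4 + 39·t and substitute into x ≡ 2 (mod 4): 39·t ≡ 2 − 4 = -2 (mod 4).
    Reduce coefficients mod 4: 3·t ≡ 2 (mod 4).
    The inverse of 3 mod 4 is 3 (since 3·3 = 9 = 2·4 + 1), so t ≡ 3·2 = 6 ≡ 2 (mod 4).
    Then x = 4 + 39·2 = 82, valid modulo lcm(39, 4) = 156: x ≡ 82 (mod 156).
  Combine with x ≡ 0 (mod 11); new modulus lcm = 1716.
    Write x = 82 + 156·t and substitute into x ≡ 0 (mod 11): 156·t ≡ 0 − 82 = -82 (mod 11).
    Reduce coefficients mod 11: 2·t ≡ 6 (mod 11).
    The inverse of 2 mod 11 is 6 (since 2·6 = 12 = 1·11 + 1), so t ≡ 6·6 = 36 ≡ 3 (mod 11).
    Then x = 82 + 156·3 = 550, valid modulo lcm(156, 11) = 1716: x ≡ 550 (mod 1716).
Verify against each original: 550 mod 13 = 4, 550 mod 3 = 1, 550 mod 4 = 2, 550 mod 11 = 0.

x ≡ 550 (mod 1716).


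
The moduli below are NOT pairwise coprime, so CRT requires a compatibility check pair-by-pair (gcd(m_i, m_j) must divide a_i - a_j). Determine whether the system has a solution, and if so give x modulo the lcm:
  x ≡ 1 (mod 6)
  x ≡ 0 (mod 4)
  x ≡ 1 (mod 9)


Moduli 6, 4, 9 are not pairwise coprime, so CRT works modulo lcm(m_i) when all pairwise compatibility conditions hold.
Pairwise compatibility: gcd(m_i, m_j) must divide a_i - a_j for every pair.
Merge one congruence at a time:
  Start: x ≡ 1 (mod 6).
  Combine with x ≡ 0 (mod 4): gcd(6, 4) = 2, and 0 - 1 = -1 is NOT divisible by 2.
    ⇒ system is inconsistent (no integer solution).

No solution (the system is inconsistent).


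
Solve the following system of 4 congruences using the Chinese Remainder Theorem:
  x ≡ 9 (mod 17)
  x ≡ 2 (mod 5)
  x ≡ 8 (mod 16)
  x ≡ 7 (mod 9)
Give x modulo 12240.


Product of moduli M = 17 · 5 · 16 · 9 = 12240.
Merge one congruence at a time:
  Start: x ≡ 9 (mod 17).
  Combine with x ≡ 2 (mod 5); new modulus lcm = 85.
    Write x = 9 + 17·t and substitute into x ≡ 2 (mod 5): 17·t ≡ 2 − 9 = -7 (mod 5).
    Reduce coefficients mod 5: 2·t ≡ 3 (mod 5).
    The inverse of 2 mod 5 is 3 (since 2·3 = 6 = 1·5 + 1), so t ≡ 3·3 = 9 ≡ 4 (mod 5).
    Then x = 9 + 17·4 = 77, valid modulo lcm(17, 5) = 85: x ≡ 77 (mod 85).
  Combine with x ≡ 8 (mod 16); new modulus lcm = 1360.
    Write x = 77 + 85·t and substitute into x ≡ 8 (mod 16): 85·t ≡ 8 − 77 = -69 (mod 16).
    Reduce coefficients mod 16: 5·t ≡ 11 (mod 16).
    The inverse of 5 mod 16 is 13 (since 5·13 = 65 = 4·16 + 1), so t ≡ 13·11 = 143 ≡ 15 (mod 16).
    Then x = 77 + 85·15 = 1352, valid modulo lcm(85, 16) = 1360: x ≡ 1352 (mod 1360).
  Combine with x ≡ 7 (mod 9); new modulus lcm = 12240.
    Write x = 1352 + 1360·t and substitute into x ≡ 7 (mod 9): 1360·t ≡ 7 − 1352 = -1345 (mod 9).
    Reduce coefficients mod 9: 1·t ≡ 5 (mod 9).
    So t ≡ 5 (mod 9).
    Then x = 1352 + 1360·5 = 8152, valid modulo lcm(1360, 9) = 12240: x ≡ 8152 (mod 12240).
Verify against each original: 8152 mod 17 = 9, 8152 mod 5 = 2, 8152 mod 16 = 8, 8152 mod 9 = 7.

x ≡ 8152 (mod 12240).


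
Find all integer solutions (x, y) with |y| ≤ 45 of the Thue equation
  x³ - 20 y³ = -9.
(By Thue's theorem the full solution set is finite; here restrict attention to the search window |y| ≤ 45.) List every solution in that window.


The equation is x³ - 20y³ = -9. For fixed y, x³ = 20·y³ − 9, so a solution requires the RHS to be a perfect cube.
Strategy: iterate y from -45 to 45, compute RHS = 20·y³ − 9, and check whether it is a (positive or negative) perfect cube.
Check small values of y:
  y = 0: RHS = -9 is not a perfect cube.
  y = 1: RHS = 11 is not a perfect cube.
  y = -1: RHS = -29 is not a perfect cube.
  y = 2: RHS = 151 is not a perfect cube.
  y = -2: RHS = -169 is not a perfect cube.
  y = 3: RHS = 531 is not a perfect cube.
  y = -3: RHS = -549 is not a perfect cube.
Continuing the search up to |y| = 45 finds no solutions either.
No (x, y) in the scanned range satisfies the equation.

No integer solutions with |y| ≤ 45.


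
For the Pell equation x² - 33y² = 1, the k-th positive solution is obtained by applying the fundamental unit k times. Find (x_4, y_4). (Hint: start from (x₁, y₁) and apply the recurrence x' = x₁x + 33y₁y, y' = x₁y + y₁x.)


Step 1: Find the fundamental solution (x₁, y₁) of x² - 33y² = 1.
  Expand √33 as a continued fraction. a₀ = ⌊√33⌋ = 5; iterate m_{k+1} = d_k·a_k − m_k, d_{k+1} = (33 − m_{k+1}²)/d_k, a_{k+1} = ⌊(a₀ + m_{k+1})/d_{k+1}⌋ (starting m₀ = 0, d₀ = 1), with convergents p_k = a_k·p_{k-1} + p_{k-2}, q_k = a_k·q_{k-1} + q_{k-2} (p₋₁ = 1, q₋₁ = 0):
  k = 0: a₀ = 5; p₀/q₀ = 5/1; p₀² − 33·q₀² = 25 − 33 = -8.
  k = 1: m = 5, d = 8, a = ⌊(5 + 5)/8⌋ = 1; p/q = (1·5 + 1)/(1·1 + 0) = 6/1; p² − 33·q² = 36 − 33 = 3.
  k = 2: m = 3, d = 3, a = ⌊(5 + 3)/3⌋ = 2; p/q = (2·6 + 5)/(2·1 + 1) = 17/3; p² − 33·q² = 289 − 297 = -8.
  k = 3: m = 3, d = 8, a = ⌊(5 + 3)/8⌋ = 1; p/q = (1·17 + 6)/(1·3 + 1) = 23/4; p² − 33·q² = 529 − 528 = 1.
  The first convergent with p² − 33·q² = 1 gives the fundamental solution (x₁, y₁) = (23, 4).
Step 2: Apply the recurrence (x_{n+1}, y_{n+1}) = (x₁x_n + 33y₁y_n, x₁y_n + y₁x_n) repeatedly.
  From (x_1, y_1) = (23, 4): x_2 = 23·23 + 33·4·4 = 1057; y_2 = 23·4 + 4·23 = 184.
  From (x_2, y_2) = (1057, 184): x_3 = 23·1057 + 33·4·184 = 48599; y_3 = 23·184 + 4·1057 = 8460.
  From (x_3, y_3) = (48599, 8460): x_4 = 23·48599 + 33·4·8460 = 2234497; y_4 = 23·8460 + 4·48599 = 388976.
Step 3: Verify x_4² - 33·y_4² = 4992976843009 - 4992976843008 = 1 (should be 1). ✓

(x_1, y_1) = (23, 4); (x_4, y_4) = (2234497, 388976).


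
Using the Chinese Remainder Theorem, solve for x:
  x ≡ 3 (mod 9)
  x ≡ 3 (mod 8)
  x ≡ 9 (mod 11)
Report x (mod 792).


Moduli 9, 8, 11 are pairwise coprime; by CRT there is a unique solution modulo M = 9 · 8 · 11 = 792.
Solve pairwise, accumulating the modulus:
  Start with x ≡ 3 (mod 9).
  Combine with x ≡ 3 (mod 8): since gcd(9, 8) = 1, we get a unique residue mod 72.
    Write x = 3 + 9·t and substitute into x ≡ 3 (mod 8): 9·t ≡ 3 − 3 = 0 (mod 8).
    Reduce coefficients mod 8: 1·t ≡ 0 (mod 8).
    So t ≡ 0 (mod 8).
    Then x = 3 + 9·0 = 3, valid modulo lcm(9, 8) = 72: x ≡ 3 (mod 72).
  Combine with x ≡ 9 (mod 11): since gcd(72, 11) = 1, we get a unique residue mod 792.
    Write x = 3 + 72·t and substitute into x ≡ 9 (mod 11): 72·t ≡ 9 − 3 = 6 (mod 11).
    Reduce coefficients mod 11: 6·t ≡ 6 (mod 11).
    The inverse of 6 mod 11 is 2 (since 6·2 = 12 = 1·11 + 1), so t ≡ 2·6 = 12 ≡ 1 (mod 11).
    Then x = 3 + 72·1 = 75, valid modulo lcm(72, 11) = 792: x ≡ 75 (mod 792).
Verify: 75 mod 9 = 3 ✓, 75 mod 8 = 3 ✓, 75 mod 11 = 9 ✓.

x ≡ 75 (mod 792).


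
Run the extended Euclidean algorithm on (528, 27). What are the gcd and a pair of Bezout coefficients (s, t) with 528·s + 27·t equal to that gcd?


Euclidean algorithm on (528, 27) — divide until remainder is 0:
  528 = 19 · 27 + 15
  27 = 1 · 15 + 12
  15 = 1 · 12 + 3
  12 = 4 · 3 + 0
gcd(528, 27) = 3.
Track Bezout coefficients alongside the remainders: start with r₀ = 528 = a·1 + b·0 (s = 1, t = 0) and r₁ = 27 = a·0 + b·1 (s = 0, t = 1); each new remainder r_{k+1} = r_{k-1} − q_k·r_k inherits s_{k+1} = s_{k-1} − q_k·s_k, t_{k+1} = t_{k-1} − q_k·t_k, so r_k = a·s_k + b·t_k at every step:
  q = 19: r = 15, s = 1 − 19·0 = 1, t = 0 − 19·1 = -19  (check: 528·1 + 27·(-19) = 15)
  q = 1: r = 12, s = 0 − 1·1 = -1, t = 1 − 1·(-19) = 20  (check: 528·(-1) + 27·20 = 12)
  q = 1: r = 3, s = 1 − 1·(-1) = 2, t = -19 − 1·20 = -39  (check: 528·2 + 27·(-39) = 3)
The row with r = 3 (the gcd) gives the Bezout coefficients s = 2, t = -39.
Result: 528 · (2) + 27 · (-39) = 3.

gcd(528, 27) = 3; s = 2, t = -39 (check: 528·2 + 27·(-39) = 3).


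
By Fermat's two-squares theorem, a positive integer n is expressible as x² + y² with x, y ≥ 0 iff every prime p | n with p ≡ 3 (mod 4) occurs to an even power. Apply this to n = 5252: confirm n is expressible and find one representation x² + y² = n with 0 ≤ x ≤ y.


Step 1: Factor n = 5252 = 2^2 · 13 · 101.
Step 2: Check the mod-4 condition on each prime factor: 2 = 2 (special); 13 ≡ 1 (mod 4), exponent 1; 101 ≡ 1 (mod 4), exponent 1.
All primes ≡ 3 (mod 4) appear to even exponent (or don't appear), so by the two-squares theorem n IS expressible as a sum of two squares.
Step 3: Build a representation. Group n = k² · m with k = 2 and m = 13 · 101 = 1313 (a product of primes ≡ 1 (mod 4)); a representation of m scales to one of n via (k·x)² + (k·y)² = k²(x² + y²). Each prime p ≡ 1 (mod 4) is itself a sum of two squares; find a² by testing p − a² for a perfect square:
  13: 13 − 1² = 12, 13 − 2² = 9 = 3² ⇒ 13 = 2² + 3².
  101: 101 − 1² = 100 = 10² ⇒ 101 = 1² + 10².
  Combine using the Brahmagupta–Fibonacci identity (a² + b²)(c² + d²) = (ac − bd)² + (ad + bc)² = (ac + bd)² + (ad − bc)²:
  13 · 101 = 1313: from (2² + 3²)(1² + 10²), take (2·1 − 3·10, 2·10 + 3·1) = (2 − 30, 20 + 3) = (-28, 23); dropping signs (only squares matter) gives (28, 23); check 28² + 23² = 784 + 529 = 1313 ✓.
  Scale by k = 2: (2·28, 2·23) = (56, 46).
Step 4: Order so x ≤ y and verify: 46² + 56² = 2116 + 3136 = 5252 = n. ✓

n = 5252 = 46² + 56² (one valid representation with x ≤ y).


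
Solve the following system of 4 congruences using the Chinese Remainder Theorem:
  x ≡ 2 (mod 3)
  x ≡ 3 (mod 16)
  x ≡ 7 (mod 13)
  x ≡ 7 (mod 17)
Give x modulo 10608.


Product of moduli M = 3 · 16 · 13 · 17 = 10608.
Merge one congruence at a time:
  Start: x ≡ 2 (mod 3).
  Combine with x ≡ 3 (mod 16); new modulus lcm = 48.
    Write x = 2 + 3·t and substitute into x ≡ 3 (mod 16): 3·t ≡ 3 − 2 = 1 (mod 16).
    The inverse of 3 mod 16 is 11 (since 3·11 = 33 = 2·16 + 1), so t ≡ 11·1 = 11 ≡ 11 (mod 16).
    Then x = 2 + 3·11 = 35, valid modulo lcm(3, 16) = 48: x ≡ 35 (mod 48).
  Combine with x ≡ 7 (mod 13); new modulus lcm = 624.
    Write x = 35 + 48·t and substitute into x ≡ 7 (mod 13): 48·t ≡ 7 − 35 = -28 (mod 13).
    Reduce coefficients mod 13: 9·t ≡ 11 (mod 13).
    The inverse of 9 mod 13 is 3 (since 9·3 = 27 = 2·13 + 1), so t ≡ 3·11 = 33 ≡ 7 (mod 13).
    Then x = 35 + 48·7 = 371, valid modulo lcm(48, 13) = 624: x ≡ 371 (mod 624).
  Combine with x ≡ 7 (mod 17); new modulus lcm = 10608.
    Write x = 371 + 624·t and substitute into x ≡ 7 (mod 17): 624·t ≡ 7 − 371 = -364 (mod 17).
    Reduce coefficients mod 17: 12·t ≡ 10 (mod 17).
    The inverse of 12 mod 17 is 10 (since 12·10 = 120 = 7·17 + 1), so t ≡ 10·10 = 100 ≡ 15 (mod 17).
    Then x = 371 + 624·15 = 9731, valid modulo lcm(624, 17) = 10608: x ≡ 9731 (mod 10608).
Verify against each original: 9731 mod 3 = 2, 9731 mod 16 = 3, 9731 mod 13 = 7, 9731 mod 17 = 7.

x ≡ 9731 (mod 10608).


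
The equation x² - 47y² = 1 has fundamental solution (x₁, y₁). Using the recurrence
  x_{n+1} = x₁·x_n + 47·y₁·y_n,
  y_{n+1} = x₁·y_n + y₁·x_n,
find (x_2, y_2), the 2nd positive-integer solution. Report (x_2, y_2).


Step 1: Find the fundamental solution (x₁, y₁) of x² - 47y² = 1.
  Expand √47 as a continued fraction. a₀ = ⌊√47⌋ = 6; iterate m_{k+1} = d_k·a_k − m_k, d_{k+1} = (47 − m_{k+1}²)/d_k, a_{k+1} = ⌊(a₀ + m_{k+1})/d_{k+1}⌋ (starting m₀ = 0, d₀ = 1), with convergents p_k = a_k·p_{k-1} + p_{k-2}, q_k = a_k·q_{k-1} + q_{k-2} (p₋₁ = 1, q₋₁ = 0):
  k = 0: a₀ = 6; p₀/q₀ = 6/1; p₀² − 47·q₀² = 36 − 47 = -11.
  k = 1: m = 6, d = 11, a = ⌊(6 + 6)/11⌋ = 1; p/q = (1·6 + 1)/(1·1 + 0) = 7/1; p² − 47·q² = 49 − 47 = 2.
  k = 2: m = 5, d = 2, a = ⌊(6 + 5)/2⌋ = 5; p/q = (5·7 + 6)/(5·1 + 1) = 41/6; p² − 47·q² = 1681 − 1692 = -11.
  k = 3: m = 5, d = 11, a = ⌊(6 + 5)/11⌋ = 1; p/q = (1·41 + 7)/(1·6 + 1) = 48/7; p² − 47·q² = 2304 − 2303 = 1.
  The first convergent with p² − 47·q² = 1 gives the fundamental solution (x₁, y₁) = (48, 7).
Step 2: Apply the recurrence (x_{n+1}, y_{n+1}) = (x₁x_n + 47y₁y_n, x₁y_n + y₁x_n) repeatedly.
  From (x_1, y_1) = (48, 7): x_2 = 48·48 + 47·7·7 = 4607; y_2 = 48·7 + 7·48 = 672.
Step 3: Verify x_2² - 47·y_2² = 21224449 - 21224448 = 1 (should be 1). ✓

(x_1, y_1) = (48, 7); (x_2, y_2) = (4607, 672).


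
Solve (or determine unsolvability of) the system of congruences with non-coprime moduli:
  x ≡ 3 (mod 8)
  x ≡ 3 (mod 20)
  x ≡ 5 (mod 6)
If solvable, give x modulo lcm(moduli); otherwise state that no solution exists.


Moduli 8, 20, 6 are not pairwise coprime, so CRT works modulo lcm(m_i) when all pairwise compatibility conditions hold.
Pairwise compatibility: gcd(m_i, m_j) must divide a_i - a_j for every pair.
Merge one congruence at a time:
  Start: x ≡ 3 (mod 8).
  Combine with x ≡ 3 (mod 20): gcd(8, 20) = 4; 3 - 3 = 0, which IS divisible by 4, so compatible.
    Write x = 3 + 8·t and substitute into x ≡ 3 (mod 20): 8·t ≡ 3 − 3 = 0 (mod 20).
    Divide the congruence (and modulus) by g = 4: 2·t ≡ 0 (mod 5).
    The inverse of 2 mod 5 is 3 (since 2·3 = 6 = 1·5 + 1), so t ≡ 3·0 = 0 ≡ 0 (mod 5).
    Then x = 3 + 8·0 = 3, valid modulo lcm(8, 20) = 40: x ≡ 3 (mod 40).
  Combine with x ≡ 5 (mod 6): gcd(40, 6) = 2; 5 - 3 = 2, which IS divisible by 2, so compatible.
    Write x = 3 + 40·t and substitute into x ≡ 5 (mod 6): 40·t ≡ 5 − 3 = 2 (mod 6).
    Divide the congruence (and modulus) by g = 2: 20·t ≡ 1 (mod 3).
    Reduce coefficients mod 3: 2·t ≡ 1 (mod 3).
    The inverse of 2 mod 3 is 2 (since 2·2 = 4 = 1·3 + 1), so t ≡ 2·1 = 2 ≡ 2 (mod 3).
    Then x = 3 + 40·2 = 83, valid modulo lcm(40, 6) = 120: x ≡ 83 (mod 120).
Verify: 83 mod 8 = 3, 83 mod 20 = 3, 83 mod 6 = 5.

x ≡ 83 (mod 120).


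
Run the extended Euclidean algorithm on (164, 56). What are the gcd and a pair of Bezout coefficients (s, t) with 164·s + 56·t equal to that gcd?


Euclidean algorithm on (164, 56) — divide until remainder is 0:
  164 = 2 · 56 + 52
  56 = 1 · 52 + 4
  52 = 13 · 4 + 0
gcd(164, 56) = 4.
Track Bezout coefficients alongside the remainders: start with r₀ = 164 = a·1 + b·0 (s = 1, t = 0) and r₁ = 56 = a·0 + b·1 (s = 0, t = 1); each new remainder r_{k+1} = r_{k-1} − q_k·r_k inherits s_{k+1} = s_{k-1} − q_k·s_k, t_{k+1} = t_{k-1} − q_k·t_k, so r_k = a·s_k + b·t_k at every step:
  q = 2: r = 52, s = 1 − 2·0 = 1, t = 0 − 2·1 = -2  (check: 164·1 + 56·(-2) = 52)
  q = 1: r = 4, s = 0 − 1·1 = -1, t = 1 − 1·(-2) = 3  (check: 164·(-1) + 56·3 = 4)
The row with r = 4 (the gcd) gives the Bezout coefficients s = -1, t = 3.
Result: 164 · (-1) + 56 · (3) = 4.

gcd(164, 56) = 4; s = -1, t = 3 (check: 164·(-1) + 56·3 = 4).


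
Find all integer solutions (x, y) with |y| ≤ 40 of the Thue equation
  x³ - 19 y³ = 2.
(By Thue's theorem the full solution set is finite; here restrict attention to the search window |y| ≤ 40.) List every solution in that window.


The equation is x³ - 19y³ = 2. For fixed y, x³ = 19·y³ + 2, so a solution requires the RHS to be a perfect cube.
Strategy: iterate y from -40 to 40, compute RHS = 19·y³ + 2, and check whether it is a (positive or negative) perfect cube.
Check small values of y:
  y = 0: RHS = 2 is not a perfect cube.
  y = 1: RHS = 21 is not a perfect cube.
  y = -1: RHS = -17 is not a perfect cube.
  y = 2: RHS = 154 is not a perfect cube.
  y = -2: RHS = -150 is not a perfect cube.
  y = 3: RHS = 515 is not a perfect cube.
  y = -3: RHS = -511 is not a perfect cube.
Continuing the search up to |y| = 40 finds no solutions either.
No (x, y) in the scanned range satisfies the equation.

No integer solutions with |y| ≤ 40.


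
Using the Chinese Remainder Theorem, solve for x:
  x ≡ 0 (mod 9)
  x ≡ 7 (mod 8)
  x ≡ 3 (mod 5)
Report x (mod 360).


Moduli 9, 8, 5 are pairwise coprime; by CRT there is a unique solution modulo M = 9 · 8 · 5 = 360.
Solve pairwise, accumulating the modulus:
  Start with x ≡ 0 (mod 9).
  Combine with x ≡ 7 (mod 8): since gcd(9, 8) = 1, we get a unique residue mod 72.
    Write x = 0 + 9·t and substitute into x ≡ 7 (mod 8): 9·t ≡ 7 − 0 = 7 (mod 8).
    Reduce coefficients mod 8: 1·t ≡ 7 (mod 8).
    So t ≡ 7 (mod 8).
    Then x = 0 + 9·7 = 63, valid modulo lcm(9, 8) = 72: x ≡ 63 (mod 72).
  Combine with x ≡ 3 (mod 5): since gcd(72, 5) = 1, we get a unique residue mod 360.
    Write x = 63 + 72·t and substitute into x ≡ 3 (mod 5): 72·t ≡ 3 − 63 = -60 (mod 5).
    Reduce coefficients mod 5: 2·t ≡ 0 (mod 5).
    The inverse of 2 mod 5 is 3 (since 2·3 = 6 = 1·5 + 1), so t ≡ 3·0 = 0 ≡ 0 (mod 5).
    Then x = 63 + 72·0 = 63, valid modulo lcm(72, 5) = 360: x ≡ 63 (mod 360).
Verify: 63 mod 9 = 0 ✓, 63 mod 8 = 7 ✓, 63 mod 5 = 3 ✓.

x ≡ 63 (mod 360).
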